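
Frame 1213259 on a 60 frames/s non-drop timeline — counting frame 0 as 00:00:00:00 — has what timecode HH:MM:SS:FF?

05:37:00:59

1213259 ÷ 60 = 20220 full seconds, remainder 59 frames.
20220 s = 5 h 37 min 0 s.
Timecode: 05:37:00:59.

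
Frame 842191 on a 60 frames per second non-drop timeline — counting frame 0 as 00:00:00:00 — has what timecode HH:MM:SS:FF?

842191 ÷ 60 = 14036 full seconds, remainder 31 frames.
14036 s = 3 h 53 min 56 s.
Timecode: 03:53:56:31.

03:53:56:31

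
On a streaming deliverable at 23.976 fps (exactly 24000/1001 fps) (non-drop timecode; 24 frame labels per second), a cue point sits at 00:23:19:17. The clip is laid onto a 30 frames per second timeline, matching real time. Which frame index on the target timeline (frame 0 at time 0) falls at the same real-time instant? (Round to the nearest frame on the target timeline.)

Source frame index: (0×3600 + 23×60 + 19) × 24 + 17 = 33593.
Real time: 33593 / (24000/1001) = 33626593/24000 s.
Target frame: (33626593/24000) × (30) = 33626593/800 ≈ 42033.241 → 42033.

frame 42033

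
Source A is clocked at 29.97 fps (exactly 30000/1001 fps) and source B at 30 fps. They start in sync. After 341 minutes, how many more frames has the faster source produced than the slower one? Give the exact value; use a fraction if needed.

55800/91 frames

341 min = 20460 s.
A emits 30000/1001 × 20460 = 55800000/91 frames; B emits 30 × 20460 = 613800.
Difference = 55800/91 frames (≈ 613.1868); B is ahead of A.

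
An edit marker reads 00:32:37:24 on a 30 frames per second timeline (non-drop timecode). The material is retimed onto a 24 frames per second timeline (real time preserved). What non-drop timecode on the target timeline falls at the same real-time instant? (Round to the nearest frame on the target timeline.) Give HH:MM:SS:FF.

00:32:37:19

Source frame index: (0×3600 + 32×60 + 37) × 30 + 24 = 58734.
Real time: 58734 / (30) = 9789/5 s.
Target frame: (9789/5) × (24) = 234936/5 ≈ 46987.200 → 46987.
At 24 labels/s: frame 46987 → 00:32:37:19.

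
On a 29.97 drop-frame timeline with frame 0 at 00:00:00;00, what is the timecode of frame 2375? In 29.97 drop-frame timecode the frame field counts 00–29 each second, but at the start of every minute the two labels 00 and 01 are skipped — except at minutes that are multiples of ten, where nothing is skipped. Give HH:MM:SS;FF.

00:01:19;07

Ten DF minutes hold 17982 frames, so frame 2375 lies in block 0 (frames 0–17981) with 2375 frames into that block.
The block's first minute is 1800 frames and the rest 1798 each; 2375 frames reaches minute 1, so 0 × 18 + 1 × 2 = 2 labels have been skipped so far.
Adding those back, label number 2375 + 2 = 2377 at 30 labels/s is 79 s + 7 f = 0 h 1 min 19 s frame 7, i.e. 00:01:19;07.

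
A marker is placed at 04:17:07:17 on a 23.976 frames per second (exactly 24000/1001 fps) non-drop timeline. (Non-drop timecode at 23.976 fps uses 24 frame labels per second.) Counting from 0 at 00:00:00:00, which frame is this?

370265

Total seconds to the label: (4 × 3600 + 17 × 60 + 7) = 15427.
Frame index = 15427 × 24 + 17 = 370265.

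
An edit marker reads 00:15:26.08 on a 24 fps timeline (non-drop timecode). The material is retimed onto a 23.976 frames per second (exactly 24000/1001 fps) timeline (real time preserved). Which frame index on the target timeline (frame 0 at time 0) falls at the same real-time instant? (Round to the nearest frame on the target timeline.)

frame 22210

Source frame index: (0×3600 + 15×60 + 26) × 24 + 8 = 22232.
Real time: 22232 / (24) = 2779/3 s.
Target frame: (2779/3) × (24000/1001) = 3176000/143 ≈ 22209.790 → 22210.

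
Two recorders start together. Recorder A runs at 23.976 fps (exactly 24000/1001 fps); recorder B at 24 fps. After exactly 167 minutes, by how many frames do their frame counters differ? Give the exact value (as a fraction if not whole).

240480/1001 frames

167 min = 10020 s.
A emits 24000/1001 × 10020 = 240480000/1001 frames; B emits 24 × 10020 = 240480.
Difference = 240480/1001 frames (≈ 240.2398); B is ahead of A.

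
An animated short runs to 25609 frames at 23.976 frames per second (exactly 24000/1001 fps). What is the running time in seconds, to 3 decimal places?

Running time = 25609 × 1001/24000 = 25634609/24000 s ≈ 1068.109 s.

1068.109 seconds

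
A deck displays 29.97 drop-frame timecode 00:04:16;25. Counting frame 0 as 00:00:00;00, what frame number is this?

7697

Complete 10-minute blocks: 0, each 17982 frames → 0.
Remaining 4 whole minutes in the current block: 1800 + 3 × 1798 = 7194 frames.
Within the current minute: 16 × 30 + 25 − 2 = 503 (labels ;00/;01 skipped at this minute). Total = 0 + 7194 + 503 = 7697.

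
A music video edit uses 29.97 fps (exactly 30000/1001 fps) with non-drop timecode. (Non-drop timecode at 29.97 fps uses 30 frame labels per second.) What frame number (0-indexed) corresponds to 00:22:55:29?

Total seconds to the label: (0 × 3600 + 22 × 60 + 55) = 1375.
Frame index = 1375 × 30 + 29 = 41279.

frame 41279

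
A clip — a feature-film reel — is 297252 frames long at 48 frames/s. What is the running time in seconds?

Running time = 297252 / (48) = 6192.75 s.

6192.75 seconds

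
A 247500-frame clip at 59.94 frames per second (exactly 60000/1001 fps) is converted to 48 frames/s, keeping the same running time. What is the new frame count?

198198 frames

Target frames = source frames × (target rate / source rate) = 247500 × (48)/(60000/1001) = 247500 × 1001/1250 = 198198.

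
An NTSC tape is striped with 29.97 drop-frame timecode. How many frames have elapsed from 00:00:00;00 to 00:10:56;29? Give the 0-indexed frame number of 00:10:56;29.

19691

As if non-drop at 30 labels/s: (0 × 3600 + 10 × 60 + 56) × 30 + 29 = 19709.
Minute boundaries passed: 10; those not divisible by 10: 10 − 1 = 9; dropped labels = 2 × 9 = 18.
Actual frame index = 19709 − 18 = 19691.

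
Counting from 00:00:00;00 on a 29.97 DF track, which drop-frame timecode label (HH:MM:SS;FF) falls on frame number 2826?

00:01:34;08

Ten DF minutes hold 17982 frames, so frame 2826 lies in block 0 (frames 0–17981) with 2826 frames into that block.
The block's first minute is 1800 frames and the rest 1798 each; 2826 frames reaches minute 1, so 0 × 18 + 1 × 2 = 2 labels have been skipped so far.
Adding those back, label number 2826 + 2 = 2828 at 30 labels/s is 94 s + 8 f = 0 h 1 min 34 s frame 8, i.e. 00:01:34;08.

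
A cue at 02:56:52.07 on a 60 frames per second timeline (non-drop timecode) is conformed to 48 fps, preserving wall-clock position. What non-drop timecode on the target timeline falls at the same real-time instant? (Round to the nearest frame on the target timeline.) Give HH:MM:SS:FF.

Source frame index: (2×3600 + 56×60 + 52) × 60 + 7 = 636727.
Real time: 636727 / (60) = 636727/60 s.
Target frame: (636727/60) × (48) = 2546908/5 ≈ 509381.600 → 509382.
At 48 labels/s: frame 509382 → 02:56:52:06.

02:56:52:06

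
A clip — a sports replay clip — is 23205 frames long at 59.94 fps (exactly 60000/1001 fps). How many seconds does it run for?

Running time = 23205 / (60000/1001) = 387.13675 s.

387.13675 seconds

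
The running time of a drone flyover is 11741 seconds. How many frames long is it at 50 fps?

587050 frames

Frames = 11741 × 50 = 587050.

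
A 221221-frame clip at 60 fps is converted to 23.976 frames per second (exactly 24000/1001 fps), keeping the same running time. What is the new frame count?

Target frames = source frames × (target rate / source rate) = 221221 × (24000/1001)/(60) = 221221 × 400/1001 = 88400.

88400 frames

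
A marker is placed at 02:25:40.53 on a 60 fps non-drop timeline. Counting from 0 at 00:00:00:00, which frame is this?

524453

Total seconds to the label: (2 × 3600 + 25 × 60 + 40) = 8740.
Frame index = 8740 × 60 + 53 = 524453.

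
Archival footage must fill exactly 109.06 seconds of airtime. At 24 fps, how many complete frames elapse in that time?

Frames = 109.06 × 24 = 65436/25 ≈ 2617.4400.
Complete frames: 2617.

2617 frames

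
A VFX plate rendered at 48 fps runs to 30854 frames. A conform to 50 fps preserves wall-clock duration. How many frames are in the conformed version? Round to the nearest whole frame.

32140 frames

Frames at target rate = 30854 × (50) / (48) = 385675/12 ≈ 32139.583.
Nearest whole frame: 32140.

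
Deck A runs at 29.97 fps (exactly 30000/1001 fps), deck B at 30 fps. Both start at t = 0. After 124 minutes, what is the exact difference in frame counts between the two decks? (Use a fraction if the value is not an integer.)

223200/1001 frames

124 min = 7440 s.
A emits 30000/1001 × 7440 = 223200000/1001 frames; B emits 30 × 7440 = 223200.
Difference = 223200/1001 frames (≈ 222.9770); B is ahead of A.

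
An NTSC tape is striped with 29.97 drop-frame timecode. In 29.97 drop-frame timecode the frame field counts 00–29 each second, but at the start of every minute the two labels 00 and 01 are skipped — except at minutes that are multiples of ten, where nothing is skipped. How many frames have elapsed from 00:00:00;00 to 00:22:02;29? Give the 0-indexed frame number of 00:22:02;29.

Complete 10-minute blocks: 2, each 17982 frames → 35964.
Remaining 2 whole minutes in the current block: 1800 + 1 × 1798 = 3598 frames.
Within the current minute: 2 × 30 + 29 − 2 = 87 (labels ;00/;01 skipped at this minute). Total = 35964 + 3598 + 87 = 39649.

39649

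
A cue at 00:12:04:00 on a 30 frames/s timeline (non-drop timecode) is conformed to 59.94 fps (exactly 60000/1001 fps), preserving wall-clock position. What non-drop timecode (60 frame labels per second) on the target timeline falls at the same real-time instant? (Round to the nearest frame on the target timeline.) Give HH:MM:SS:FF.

00:12:03:17

Source frame index: (0×3600 + 12×60 + 4) × 30 + 0 = 21720.
Real time: 21720 / (30) = 724 s.
Target frame: (724) × (60000/1001) = 43440000/1001 ≈ 43396.603 → 43397.
At 60 labels/s: frame 43397 → 00:12:03:17.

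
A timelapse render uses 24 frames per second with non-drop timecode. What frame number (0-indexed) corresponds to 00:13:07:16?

Total seconds to the label: (0 × 3600 + 13 × 60 + 7) = 787.
Frame index = 787 × 24 + 16 = 18904.

18904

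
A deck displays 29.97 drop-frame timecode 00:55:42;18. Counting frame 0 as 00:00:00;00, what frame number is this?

Complete 10-minute blocks: 5, each 17982 frames → 89910.
Remaining 5 whole minutes in the current block: 1800 + 4 × 1798 = 8992 frames.
Within the current minute: 42 × 30 + 18 − 2 = 1276 (labels ;00/;01 skipped at this minute). Total = 89910 + 8992 + 1276 = 100178.

100178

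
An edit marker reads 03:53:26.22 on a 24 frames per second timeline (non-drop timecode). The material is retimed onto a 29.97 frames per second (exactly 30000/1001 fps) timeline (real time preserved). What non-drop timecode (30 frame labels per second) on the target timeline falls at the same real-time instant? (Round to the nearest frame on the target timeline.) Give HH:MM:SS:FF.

Source frame index: (3×3600 + 53×60 + 26) × 24 + 22 = 336166.
Real time: 336166 / (24) = 168083/12 s.
Target frame: (168083/12) × (30000/1001) = 420207500/1001 ≈ 419787.712 → 419788.
At 30 labels/s: frame 419788 → 03:53:12:28.

03:53:12:28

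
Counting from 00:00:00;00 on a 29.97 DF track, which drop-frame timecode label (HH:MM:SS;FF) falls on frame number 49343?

00:27:26;13

Each 10-minute DF block holds 10 × 60 × 30 − 9 × 2 = 17982 frames. 49343 ÷ 17982 → 2 full blocks, remainder 13379.
Within the partial block the first minute is 1800 frames and each further minute 1798, so 7 further minute boundaries passed. Total skipped labels = 18 × 2 + 2 × 7 = 50.
Non-drop label index = 49343 + 50 = 49393; at 30 labels/s that is 00:27:26:13, i.e. DF 00:27:26;13.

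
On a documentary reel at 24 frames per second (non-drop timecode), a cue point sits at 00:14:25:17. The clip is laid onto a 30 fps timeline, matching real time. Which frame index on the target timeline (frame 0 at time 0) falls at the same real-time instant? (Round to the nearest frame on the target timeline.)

Source frame index: (0×3600 + 14×60 + 25) × 24 + 17 = 20777.
Real time: 20777 / (24) = 20777/24 s.
Target frame: (20777/24) × (30) = 103885/4 ≈ 25971.250 → 25971.

frame 25971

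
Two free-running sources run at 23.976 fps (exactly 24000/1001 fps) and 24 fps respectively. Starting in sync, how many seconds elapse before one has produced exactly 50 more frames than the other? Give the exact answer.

The gap grows by |24 − 24000/1001| = 24/1001 frames per second.
Time for a 50-frame gap: 50 ÷ (24/1001) = 25025/12 s.

25025/12 seconds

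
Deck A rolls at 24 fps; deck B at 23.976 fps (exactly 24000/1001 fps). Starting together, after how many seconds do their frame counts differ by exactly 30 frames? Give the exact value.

The gap grows by |24000/1001 − 24| = 24/1001 frames per second.
Time for a 30-frame gap: 30 ÷ (24/1001) = 1251.25 s.

1251.25 seconds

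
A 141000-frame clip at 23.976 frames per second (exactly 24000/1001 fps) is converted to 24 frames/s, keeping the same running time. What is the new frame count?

141141 frames

Target frames = source frames × (target rate / source rate) = 141000 × (24)/(24000/1001) = 141000 × 1001/1000 = 141141.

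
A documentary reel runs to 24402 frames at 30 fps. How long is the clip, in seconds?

Running time = 24402 / (30) = 813.4 s.

813.4 seconds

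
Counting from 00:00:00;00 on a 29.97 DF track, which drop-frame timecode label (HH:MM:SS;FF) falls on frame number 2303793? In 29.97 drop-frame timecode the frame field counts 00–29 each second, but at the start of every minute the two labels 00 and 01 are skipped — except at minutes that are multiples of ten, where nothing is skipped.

Each 10-minute DF block holds 10 × 60 × 30 − 9 × 2 = 17982 frames. 2303793 ÷ 17982 → 128 full blocks, remainder 2097.
Within the partial block the first minute is 1800 frames and each further minute 1798, so 1 further minute boundary passed. Total skipped labels = 18 × 128 + 2 × 1 = 2306.
Non-drop label index = 2303793 + 2306 = 2306099; at 30 labels/s that is 21:21:09:29, i.e. DF 21:21:09;29.

21:21:09;29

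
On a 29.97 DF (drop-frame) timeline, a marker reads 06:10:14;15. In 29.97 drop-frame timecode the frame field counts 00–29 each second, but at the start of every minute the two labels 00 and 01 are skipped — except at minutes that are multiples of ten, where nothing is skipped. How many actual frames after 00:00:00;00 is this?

Complete 10-minute blocks: 37, each 17982 frames → 665334.
Remaining 0 whole minutes in the current block: 0 frames.
Within the current minute: 14 × 30 + 15 = 435. Total = 665334 + 0 + 435 = 665769.

665769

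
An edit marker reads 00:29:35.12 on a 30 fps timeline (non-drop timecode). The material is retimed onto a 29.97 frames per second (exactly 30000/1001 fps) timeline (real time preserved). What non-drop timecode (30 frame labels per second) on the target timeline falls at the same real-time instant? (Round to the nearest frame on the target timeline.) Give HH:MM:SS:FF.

00:29:33:19

Source frame index: (0×3600 + 29×60 + 35) × 30 + 12 = 53262.
Real time: 53262 / (30) = 8877/5 s.
Target frame: (8877/5) × (30000/1001) = 4842000/91 ≈ 53208.791 → 53209.
At 30 labels/s: frame 53209 → 00:29:33:19.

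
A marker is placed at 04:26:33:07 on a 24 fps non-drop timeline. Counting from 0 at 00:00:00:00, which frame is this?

Total seconds to the label: (4 × 3600 + 26 × 60 + 33) = 15993.
Frame index = 15993 × 24 + 7 = 383839.

frame 383839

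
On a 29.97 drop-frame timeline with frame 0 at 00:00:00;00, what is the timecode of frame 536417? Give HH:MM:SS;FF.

04:58:18;15

Each 10-minute DF block holds 10 × 60 × 30 − 9 × 2 = 17982 frames. 536417 ÷ 17982 → 29 full blocks, remainder 14939.
Within the partial block the first minute is 1800 frames and each further minute 1798, so 8 further minute boundaries passed. Total skipped labels = 18 × 29 + 2 × 8 = 538.
Non-drop label index = 536417 + 538 = 536955; at 30 labels/s that is 04:58:18:15, i.e. DF 04:58:18;15.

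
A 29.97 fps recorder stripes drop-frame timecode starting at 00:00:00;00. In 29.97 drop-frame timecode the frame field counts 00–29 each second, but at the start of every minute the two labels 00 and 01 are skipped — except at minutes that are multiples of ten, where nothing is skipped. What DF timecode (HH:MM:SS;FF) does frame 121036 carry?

Each 10-minute DF block holds 10 × 60 × 30 − 9 × 2 = 17982 frames. 121036 ÷ 17982 → 6 full blocks, remainder 13144.
Within the partial block the first minute is 1800 frames and each further minute 1798, so 7 further minute boundaries passed. Total skipped labels = 18 × 6 + 2 × 7 = 122.
Non-drop label index = 121036 + 122 = 121158; at 30 labels/s that is 01:07:18:18, i.e. DF 01:07:18;18.

01:07:18;18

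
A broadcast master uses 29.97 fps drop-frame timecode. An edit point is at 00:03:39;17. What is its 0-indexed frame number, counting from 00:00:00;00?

6581

As if non-drop at 30 labels/s: (0 × 3600 + 3 × 60 + 39) × 30 + 17 = 6587.
Minute boundaries passed: 3; those not divisible by 10: 3 − 0 = 3; dropped labels = 2 × 3 = 6.
Actual frame index = 6587 − 6 = 6581.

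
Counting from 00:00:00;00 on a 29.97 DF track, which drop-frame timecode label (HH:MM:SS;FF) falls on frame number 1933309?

Ten DF minutes hold 17982 frames, so frame 1933309 lies in block 107 (frames 1924074–1942055) with 9235 frames into that block.
The block's first minute is 1800 frames and the rest 1798 each; 9235 frames reaches minute 5, so 107 × 18 + 5 × 2 = 1936 labels have been skipped so far.
Adding those back, label number 1933309 + 1936 = 1935245 at 30 labels/s is 64508 s + 5 f = 17 h 55 min 8 s frame 5, i.e. 17:55:08;05.

17:55:08;05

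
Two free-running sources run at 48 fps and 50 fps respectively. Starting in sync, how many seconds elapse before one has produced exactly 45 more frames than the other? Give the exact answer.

22.5 seconds

The gap grows by |50 − 48| = 2 frames per second.
Time for a 45-frame gap: 45 ÷ (2) = 22.5 s.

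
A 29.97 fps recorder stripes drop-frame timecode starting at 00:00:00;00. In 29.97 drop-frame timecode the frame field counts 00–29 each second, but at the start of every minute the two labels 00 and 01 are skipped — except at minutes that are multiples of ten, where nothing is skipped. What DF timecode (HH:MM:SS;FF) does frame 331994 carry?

03:04:37;16

Ten DF minutes hold 17982 frames, so frame 331994 lies in block 18 (frames 323676–341657) with 8318 frames into that block.
The block's first minute is 1800 frames and the rest 1798 each; 8318 frames reaches minute 4, so 18 × 18 + 4 × 2 = 332 labels have been skipped so far.
Adding those back, label number 331994 + 332 = 332326 at 30 labels/s is 11077 s + 16 f = 3 h 4 min 37 s frame 16, i.e. 03:04:37;16.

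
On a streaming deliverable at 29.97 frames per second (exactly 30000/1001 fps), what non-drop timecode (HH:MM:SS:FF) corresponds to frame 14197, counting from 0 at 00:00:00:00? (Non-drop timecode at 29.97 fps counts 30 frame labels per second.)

00:07:53:07

14197 ÷ 30 = 473 full seconds, remainder 7 frames.
473 s = 0 h 7 min 53 s.
Timecode: 00:07:53:07.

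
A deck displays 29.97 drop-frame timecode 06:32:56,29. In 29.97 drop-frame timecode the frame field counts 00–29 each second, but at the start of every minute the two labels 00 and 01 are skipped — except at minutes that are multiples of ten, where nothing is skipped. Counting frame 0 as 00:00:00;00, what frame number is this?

Complete 10-minute blocks: 39, each 17982 frames → 701298.
Remaining 2 whole minutes in the current block: 1800 + 1 × 1798 = 3598 frames.
Within the current minute: 56 × 30 + 29 − 2 = 1707 (labels ;00/;01 skipped at this minute). Total = 701298 + 3598 + 1707 = 706603.

706603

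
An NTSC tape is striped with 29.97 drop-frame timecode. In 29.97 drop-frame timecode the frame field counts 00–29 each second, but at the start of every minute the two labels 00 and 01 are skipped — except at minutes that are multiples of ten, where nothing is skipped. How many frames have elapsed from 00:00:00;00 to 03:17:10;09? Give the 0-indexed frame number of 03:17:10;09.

Complete 10-minute blocks: 19, each 17982 frames → 341658.
Remaining 7 whole minutes in the current block: 1800 + 6 × 1798 = 12588 frames.
Within the current minute: 10 × 30 + 9 − 2 = 307 (labels ;00/;01 skipped at this minute). Total = 341658 + 12588 + 307 = 354553.

354553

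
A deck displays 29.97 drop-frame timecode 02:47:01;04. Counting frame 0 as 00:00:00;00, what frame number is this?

300332

Complete 10-minute blocks: 16, each 17982 frames → 287712.
Remaining 7 whole minutes in the current block: 1800 + 6 × 1798 = 12588 frames.
Within the current minute: 1 × 30 + 4 − 2 = 32 (labels ;00/;01 skipped at this minute). Total = 287712 + 12588 + 32 = 300332.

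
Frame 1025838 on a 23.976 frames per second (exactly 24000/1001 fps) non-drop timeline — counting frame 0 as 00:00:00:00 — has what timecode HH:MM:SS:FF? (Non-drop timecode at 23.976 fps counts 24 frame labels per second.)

1025838 ÷ 24 = 42743 full seconds, remainder 6 frames.
42743 s = 11 h 52 min 23 s.
Timecode: 11:52:23:06.

11:52:23:06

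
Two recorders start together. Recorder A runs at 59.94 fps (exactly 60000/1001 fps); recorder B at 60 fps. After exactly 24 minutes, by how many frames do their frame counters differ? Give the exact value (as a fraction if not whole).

24 min = 1440 s.
A emits 60000/1001 × 1440 = 86400000/1001 frames; B emits 60 × 1440 = 86400.
Difference = 86400/1001 frames (≈ 86.3137); B is ahead of A.

86400/1001 frames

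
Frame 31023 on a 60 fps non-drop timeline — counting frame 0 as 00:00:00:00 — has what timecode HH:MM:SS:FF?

00:08:37:03

31023 ÷ 60 = 517 full seconds, remainder 3 frames.
517 s = 0 h 8 min 37 s.
Timecode: 00:08:37:03.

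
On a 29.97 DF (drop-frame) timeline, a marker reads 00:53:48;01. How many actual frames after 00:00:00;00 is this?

96745

Complete 10-minute blocks: 5, each 17982 frames → 89910.
Remaining 3 whole minutes in the current block: 1800 + 2 × 1798 = 5396 frames.
Within the current minute: 48 × 30 + 1 − 2 = 1439 (labels ;00/;01 skipped at this minute). Total = 89910 + 5396 + 1439 = 96745.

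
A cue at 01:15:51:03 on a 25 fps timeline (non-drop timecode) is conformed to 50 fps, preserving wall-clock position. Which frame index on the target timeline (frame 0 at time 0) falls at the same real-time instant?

frame 227556

Source frame index: (1×3600 + 15×60 + 51) × 25 + 3 = 113778.
Real time: 113778 / (25) = 113778/25 s.
Target frame: (113778/25) × (50) = 227556.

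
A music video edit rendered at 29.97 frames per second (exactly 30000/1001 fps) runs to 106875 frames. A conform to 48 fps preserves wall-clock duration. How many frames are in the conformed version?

Target frames = source frames × (target rate / source rate) = 106875 × (48)/(30000/1001) = 106875 × 1001/625 = 171171.

171171 frames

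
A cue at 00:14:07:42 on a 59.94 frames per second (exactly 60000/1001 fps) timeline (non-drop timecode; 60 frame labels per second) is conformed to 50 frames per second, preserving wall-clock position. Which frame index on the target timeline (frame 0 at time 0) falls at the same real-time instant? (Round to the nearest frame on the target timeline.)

frame 42427

Source frame index: (0×3600 + 14×60 + 7) × 60 + 42 = 50862.
Real time: 50862 / (60000/1001) = 8485477/10000 s.
Target frame: (8485477/10000) × (50) = 8485477/200 ≈ 42427.385 → 42427.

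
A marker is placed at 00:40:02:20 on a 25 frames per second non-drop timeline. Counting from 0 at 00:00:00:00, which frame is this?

Total seconds to the label: (0 × 3600 + 40 × 60 + 2) = 2402.
Frame index = 2402 × 25 + 20 = 60070.

frame 60070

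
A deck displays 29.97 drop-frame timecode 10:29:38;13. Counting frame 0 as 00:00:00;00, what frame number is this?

Complete 10-minute blocks: 62, each 17982 frames → 1114884.
Remaining 9 whole minutes in the current block: 1800 + 8 × 1798 = 16184 frames.
Within the current minute: 38 × 30 + 13 − 2 = 1151 (labels ;00/;01 skipped at this minute). Total = 1114884 + 16184 + 1151 = 1132219.

1132219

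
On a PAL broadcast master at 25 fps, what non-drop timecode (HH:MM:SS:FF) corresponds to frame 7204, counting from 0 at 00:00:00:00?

7204 ÷ 25 = 288 full seconds, remainder 4 frames.
288 s = 0 h 4 min 48 s.
Timecode: 00:04:48:04.

00:04:48:04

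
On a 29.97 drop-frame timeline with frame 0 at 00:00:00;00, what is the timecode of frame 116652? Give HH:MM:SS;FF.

Ten DF minutes hold 17982 frames, so frame 116652 lies in block 6 (frames 107892–125873) with 8760 frames into that block.
The block's first minute is 1800 frames and the rest 1798 each; 8760 frames reaches minute 4, so 6 × 18 + 4 × 2 = 116 labels have been skipped so far.
Adding those back, label number 116652 + 116 = 116768 at 30 labels/s is 3892 s + 8 f = 1 h 4 min 52 s frame 8, i.e. 01:04:52;08.

01:04:52;08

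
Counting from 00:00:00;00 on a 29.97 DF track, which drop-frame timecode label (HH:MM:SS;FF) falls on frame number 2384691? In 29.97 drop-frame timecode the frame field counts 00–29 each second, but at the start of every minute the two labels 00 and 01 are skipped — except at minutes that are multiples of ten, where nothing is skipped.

Ten DF minutes hold 17982 frames, so frame 2384691 lies in block 132 (frames 2373624–2391605) with 11067 frames into that block.
The block's first minute is 1800 frames and the rest 1798 each; 11067 frames reaches minute 6, so 132 × 18 + 6 × 2 = 2388 labels have been skipped so far.
Adding those back, label number 2384691 + 2388 = 2387079 at 30 labels/s is 79569 s + 9 f = 22 h 6 min 9 s frame 9, i.e. 22:06:09;09.

22:06:09;09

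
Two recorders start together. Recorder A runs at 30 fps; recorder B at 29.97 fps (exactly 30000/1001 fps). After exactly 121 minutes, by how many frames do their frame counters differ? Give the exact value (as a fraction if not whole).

121 min = 7260 s.
A emits 30 × 7260 = 217800 frames; B emits 30000/1001 × 7260 = 19800000/91.
Difference = 19800/91 frames (≈ 217.5824); B is behind A.

19800/91 frames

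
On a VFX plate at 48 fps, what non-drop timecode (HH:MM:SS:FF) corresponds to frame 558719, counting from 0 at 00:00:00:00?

03:13:59:47

558719 ÷ 48 = 11639 full seconds, remainder 47 frames.
11639 s = 3 h 13 min 59 s.
Timecode: 03:13:59:47.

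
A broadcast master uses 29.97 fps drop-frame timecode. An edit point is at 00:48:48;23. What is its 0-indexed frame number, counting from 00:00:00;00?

87775

Complete 10-minute blocks: 4, each 17982 frames → 71928.
Remaining 8 whole minutes in the current block: 1800 + 7 × 1798 = 14386 frames.
Within the current minute: 48 × 30 + 23 − 2 = 1461 (labels ;00/;01 skipped at this minute). Total = 71928 + 14386 + 1461 = 87775.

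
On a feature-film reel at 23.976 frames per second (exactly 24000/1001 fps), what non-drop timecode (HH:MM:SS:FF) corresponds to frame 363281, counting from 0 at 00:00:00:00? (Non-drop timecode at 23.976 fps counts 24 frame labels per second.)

363281 ÷ 24 = 15136 full seconds, remainder 17 frames.
15136 s = 4 h 12 min 16 s.
Timecode: 04:12:16:17.

04:12:16:17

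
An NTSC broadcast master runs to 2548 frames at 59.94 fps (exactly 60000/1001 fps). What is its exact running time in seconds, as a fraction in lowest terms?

637637/15000 seconds

Running time = 2548 ÷ (60000/1001) = 2548 × 1001/60000 = 637637/15000 s.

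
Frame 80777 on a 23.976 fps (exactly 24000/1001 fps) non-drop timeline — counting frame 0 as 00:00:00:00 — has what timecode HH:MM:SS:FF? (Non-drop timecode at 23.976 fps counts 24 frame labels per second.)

80777 ÷ 24 = 3365 full seconds, remainder 17 frames.
3365 s = 0 h 56 min 5 s.
Timecode: 00:56:05:17.

00:56:05:17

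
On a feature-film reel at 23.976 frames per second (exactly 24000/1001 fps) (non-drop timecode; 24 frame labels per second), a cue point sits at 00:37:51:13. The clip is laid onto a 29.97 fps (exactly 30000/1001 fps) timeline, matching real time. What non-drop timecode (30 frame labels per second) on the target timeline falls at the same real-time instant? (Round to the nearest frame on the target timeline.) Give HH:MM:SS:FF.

00:37:51:16

Source frame index: (0×3600 + 37×60 + 51) × 24 + 13 = 54517.
Real time: 54517 / (24000/1001) = 54571517/24000 s.
Target frame: (54571517/24000) × (30000/1001) = 272585/4 ≈ 68146.250 → 68146.
At 30 labels/s: frame 68146 → 00:37:51:16.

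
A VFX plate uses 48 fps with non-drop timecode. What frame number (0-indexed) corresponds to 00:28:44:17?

82769

Total seconds to the label: (0 × 3600 + 28 × 60 + 44) = 1724.
Frame index = 1724 × 48 + 17 = 82769.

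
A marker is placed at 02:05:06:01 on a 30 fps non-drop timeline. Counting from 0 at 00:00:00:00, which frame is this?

Total seconds to the label: (2 × 3600 + 5 × 60 + 6) = 7506.
Frame index = 7506 × 30 + 1 = 225181.

225181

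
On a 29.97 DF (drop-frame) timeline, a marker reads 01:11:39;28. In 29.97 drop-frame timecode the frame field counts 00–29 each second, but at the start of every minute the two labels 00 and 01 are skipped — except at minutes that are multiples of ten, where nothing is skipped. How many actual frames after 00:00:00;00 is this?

128870

As if non-drop at 30 labels/s: (1 × 3600 + 11 × 60 + 39) × 30 + 28 = 128998.
Minute boundaries passed: 71; those not divisible by 10: 71 − 7 = 64; dropped labels = 2 × 64 = 128.
Actual frame index = 128998 − 128 = 128870.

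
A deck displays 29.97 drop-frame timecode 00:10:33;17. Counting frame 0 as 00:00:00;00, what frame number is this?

18989

Complete 10-minute blocks: 1, each 17982 frames → 17982.
Remaining 0 whole minutes in the current block: 0 frames.
Within the current minute: 33 × 30 + 17 = 1007. Total = 17982 + 0 + 1007 = 18989.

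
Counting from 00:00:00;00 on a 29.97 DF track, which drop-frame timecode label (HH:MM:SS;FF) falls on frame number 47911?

Ten DF minutes hold 17982 frames, so frame 47911 lies in block 2 (frames 35964–53945) with 11947 frames into that block.
The block's first minute is 1800 frames and the rest 1798 each; 11947 frames reaches minute 6, so 2 × 18 + 6 × 2 = 48 labels have been skipped so far.
Adding those back, label number 47911 + 48 = 47959 at 30 labels/s is 1598 s + 19 f = 0 h 26 min 38 s frame 19, i.e. 00:26:38;19.

00:26:38;19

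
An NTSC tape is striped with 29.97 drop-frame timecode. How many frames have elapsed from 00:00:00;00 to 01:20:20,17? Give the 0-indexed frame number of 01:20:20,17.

Complete 10-minute blocks: 8, each 17982 frames → 143856.
Remaining 0 whole minutes in the current block: 0 frames.
Within the current minute: 20 × 30 + 17 = 617. Total = 143856 + 0 + 617 = 144473.

144473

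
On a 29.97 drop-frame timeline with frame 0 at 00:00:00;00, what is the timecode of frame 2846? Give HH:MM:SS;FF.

00:01:34;28

Each 10-minute DF block holds 10 × 60 × 30 − 9 × 2 = 17982 frames. 2846 ÷ 17982 → 0 full blocks, remainder 2846.
Within the partial block the first minute is 1800 frames and each further minute 1798, so 1 further minute boundary passed. Total skipped labels = 18 × 0 + 2 × 1 = 2.
Non-drop label index = 2846 + 2 = 2848; at 30 labels/s that is 00:01:34:28, i.e. DF 00:01:34;28.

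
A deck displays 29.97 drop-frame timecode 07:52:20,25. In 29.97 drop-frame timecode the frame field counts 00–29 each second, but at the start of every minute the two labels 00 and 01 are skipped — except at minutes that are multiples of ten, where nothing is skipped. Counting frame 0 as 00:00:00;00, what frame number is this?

Complete 10-minute blocks: 47, each 17982 frames → 845154.
Remaining 2 whole minutes in the current block: 1800 + 1 × 1798 = 3598 frames.
Within the current minute: 20 × 30 + 25 − 2 = 623 (labels ;00/;01 skipped at this minute). Total = 845154 + 3598 + 623 = 849375.

849375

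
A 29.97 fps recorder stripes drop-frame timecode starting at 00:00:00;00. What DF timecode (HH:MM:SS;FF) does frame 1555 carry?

00:00:51;25

Each 10-minute DF block holds 10 × 60 × 30 − 9 × 2 = 17982 frames. 1555 ÷ 17982 → 0 full blocks, remainder 1555.
Within the partial block the first minute is 1800 frames and each further minute 1798, so 0 further minute boundaries passed. Total skipped labels = 18 × 0 + 2 × 0 = 0.
Non-drop label index = 1555 + 0 = 1555; at 30 labels/s that is 00:00:51:25, i.e. DF 00:00:51;25.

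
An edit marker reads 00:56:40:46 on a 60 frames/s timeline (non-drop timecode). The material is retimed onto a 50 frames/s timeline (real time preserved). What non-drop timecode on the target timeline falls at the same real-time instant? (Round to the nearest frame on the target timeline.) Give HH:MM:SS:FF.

Source frame index: (0×3600 + 56×60 + 40) × 60 + 46 = 204046.
Real time: 204046 / (60) = 102023/30 s.
Target frame: (102023/30) × (50) = 510115/3 ≈ 170038.333 → 170038.
At 50 labels/s: frame 170038 → 00:56:40:38.

00:56:40:38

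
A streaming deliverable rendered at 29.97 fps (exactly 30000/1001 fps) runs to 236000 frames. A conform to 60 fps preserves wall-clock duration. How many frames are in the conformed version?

Target frames = source frames × (target rate / source rate) = 236000 × (60)/(30000/1001) = 236000 × 1001/500 = 472472.

472472 frames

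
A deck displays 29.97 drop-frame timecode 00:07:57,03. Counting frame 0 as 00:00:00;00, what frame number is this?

As if non-drop at 30 labels/s: (0 × 3600 + 7 × 60 + 57) × 30 + 3 = 14313.
Minute boundaries passed: 7; those not divisible by 10: 7 − 0 = 7; dropped labels = 2 × 7 = 14.
Actual frame index = 14313 − 14 = 14299.

14299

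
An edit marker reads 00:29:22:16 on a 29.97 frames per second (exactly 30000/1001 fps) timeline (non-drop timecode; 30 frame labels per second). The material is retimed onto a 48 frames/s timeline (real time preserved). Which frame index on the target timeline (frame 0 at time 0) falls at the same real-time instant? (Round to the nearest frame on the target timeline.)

frame 84686

Source frame index: (0×3600 + 29×60 + 22) × 30 + 16 = 52876.
Real time: 52876 / (30000/1001) = 13232219/7500 s.
Target frame: (13232219/7500) × (48) = 52928876/625 ≈ 84686.202 → 84686.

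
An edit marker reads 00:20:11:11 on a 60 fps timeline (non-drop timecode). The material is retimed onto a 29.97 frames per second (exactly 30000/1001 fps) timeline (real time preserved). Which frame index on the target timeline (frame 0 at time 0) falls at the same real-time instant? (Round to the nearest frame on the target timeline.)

frame 36299

Source frame index: (0×3600 + 20×60 + 11) × 60 + 11 = 72671.
Real time: 72671 / (60) = 72671/60 s.
Target frame: (72671/60) × (30000/1001) = 36335500/1001 ≈ 36299.201 → 36299.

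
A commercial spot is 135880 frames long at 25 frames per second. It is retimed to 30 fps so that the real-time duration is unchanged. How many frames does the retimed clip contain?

163056 frames

Target frames = source frames × (target rate / source rate) = 135880 × (30)/(25) = 135880 × 6/5 = 163056.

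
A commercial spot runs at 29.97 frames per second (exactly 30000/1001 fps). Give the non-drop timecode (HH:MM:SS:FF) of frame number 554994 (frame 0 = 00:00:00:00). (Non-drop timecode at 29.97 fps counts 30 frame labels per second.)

05:08:19:24

554994 ÷ 30 = 18499 full seconds, remainder 24 frames.
18499 s = 5 h 8 min 19 s.
Timecode: 05:08:19:24.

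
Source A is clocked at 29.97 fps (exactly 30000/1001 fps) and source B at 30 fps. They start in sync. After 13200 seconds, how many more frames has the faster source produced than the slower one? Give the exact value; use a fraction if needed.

36000/91 frames

A emits 30000/1001 × 13200 = 36000000/91 frames; B emits 30 × 13200 = 396000.
Difference = 36000/91 frames (≈ 395.6044); B is ahead of A.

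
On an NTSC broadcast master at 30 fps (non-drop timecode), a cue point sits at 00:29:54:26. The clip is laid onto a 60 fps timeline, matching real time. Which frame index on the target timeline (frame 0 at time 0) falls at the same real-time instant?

Source frame index: (0×3600 + 29×60 + 54) × 30 + 26 = 53846.
Real time: 53846 / (30) = 26923/15 s.
Target frame: (26923/15) × (60) = 107692.

frame 107692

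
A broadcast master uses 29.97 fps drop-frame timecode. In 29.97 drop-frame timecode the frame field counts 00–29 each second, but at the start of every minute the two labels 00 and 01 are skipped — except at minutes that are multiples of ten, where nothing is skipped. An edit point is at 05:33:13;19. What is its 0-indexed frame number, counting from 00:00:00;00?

599209

Complete 10-minute blocks: 33, each 17982 frames → 593406.
Remaining 3 whole minutes in the current block: 1800 + 2 × 1798 = 5396 frames.
Within the current minute: 13 × 30 + 19 − 2 = 407 (labels ;00/;01 skipped at this minute). Total = 593406 + 5396 + 407 = 599209.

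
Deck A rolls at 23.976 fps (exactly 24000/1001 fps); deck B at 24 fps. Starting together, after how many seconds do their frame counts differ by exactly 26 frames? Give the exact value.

The gap grows by |24 − 24000/1001| = 24/1001 frames per second.
Time for a 26-frame gap: 26 ÷ (24/1001) = 13013/12 s.

13013/12 seconds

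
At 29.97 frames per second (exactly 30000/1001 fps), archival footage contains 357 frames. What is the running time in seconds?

Running time = 357 / (30000/1001) = 11.9119 s.

11.9119 seconds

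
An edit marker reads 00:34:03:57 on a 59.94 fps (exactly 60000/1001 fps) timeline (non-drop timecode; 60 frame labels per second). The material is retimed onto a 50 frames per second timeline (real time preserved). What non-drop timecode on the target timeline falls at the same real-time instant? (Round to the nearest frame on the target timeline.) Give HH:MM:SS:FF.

Source frame index: (0×3600 + 34×60 + 3) × 60 + 57 = 122637.
Real time: 122637 / (60000/1001) = 40919879/20000 s.
Target frame: (40919879/20000) × (50) = 40919879/400 ≈ 102299.697 → 102300.
At 50 labels/s: frame 102300 → 00:34:06:00.

00:34:06:00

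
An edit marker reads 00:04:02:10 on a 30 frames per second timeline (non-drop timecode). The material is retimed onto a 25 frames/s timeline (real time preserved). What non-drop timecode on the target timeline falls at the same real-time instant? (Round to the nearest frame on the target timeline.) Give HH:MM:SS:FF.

Source frame index: (0×3600 + 4×60 + 2) × 30 + 10 = 7270.
Real time: 7270 / (30) = 727/3 s.
Target frame: (727/3) × (25) = 18175/3 ≈ 6058.333 → 6058.
At 25 labels/s: frame 6058 → 00:04:02:08.

00:04:02:08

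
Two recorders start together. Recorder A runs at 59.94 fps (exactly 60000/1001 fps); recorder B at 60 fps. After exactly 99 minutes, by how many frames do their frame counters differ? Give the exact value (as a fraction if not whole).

32400/91 frames

99 min = 5940 s.
A emits 60000/1001 × 5940 = 32400000/91 frames; B emits 60 × 5940 = 356400.
Difference = 32400/91 frames (≈ 356.0440); B is ahead of A.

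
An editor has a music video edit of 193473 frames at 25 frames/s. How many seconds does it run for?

Running time = 193473 / (25) = 7738.92 s.

7738.92 seconds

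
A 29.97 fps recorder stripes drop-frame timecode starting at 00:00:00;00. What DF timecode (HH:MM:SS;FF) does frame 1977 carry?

00:01:05;29

Ten DF minutes hold 17982 frames, so frame 1977 lies in block 0 (frames 0–17981) with 1977 frames into that block.
The block's first minute is 1800 frames and the rest 1798 each; 1977 frames reaches minute 1, so 0 × 18 + 1 × 2 = 2 labels have been skipped so far.
Adding those back, label number 1977 + 2 = 1979 at 30 labels/s is 65 s + 29 f = 0 h 1 min 5 s frame 29, i.e. 00:01:05;29.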